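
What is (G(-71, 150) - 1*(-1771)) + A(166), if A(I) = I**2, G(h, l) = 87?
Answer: 29414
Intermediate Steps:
(G(-71, 150) - 1*(-1771)) + A(166) = (87 - 1*(-1771)) + 166**2 = (87 + 1771) + 27556 = 1858 + 27556 = 29414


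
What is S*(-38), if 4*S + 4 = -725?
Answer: 13851/2 ≈ 6925.5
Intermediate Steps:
S = -729/4 (S = -1 + (¼)*(-725) = -1 - 725/4 = -729/4 ≈ -182.25)
S*(-38) = -729/4*(-38) = 13851/2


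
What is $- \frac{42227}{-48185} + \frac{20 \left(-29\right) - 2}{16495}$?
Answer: $\frac{133698139}{158962315} \approx 0.84107$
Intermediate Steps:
$- \frac{42227}{-48185} + \frac{20 \left(-29\right) - 2}{16495} = \left(-42227\right) \left(- \frac{1}{48185}\right) + \left(-580 - 2\right) \frac{1}{16495} = \frac{42227}{48185} - \frac{582}{16495} = \frac{133698139}{158962315}$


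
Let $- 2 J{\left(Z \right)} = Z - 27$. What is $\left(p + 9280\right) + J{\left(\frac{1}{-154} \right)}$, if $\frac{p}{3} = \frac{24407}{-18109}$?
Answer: $\frac{7401804489}{796796} \approx 9289.5$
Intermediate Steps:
$p = - \frac{73221}{18109}$ ($p = 3 \frac{24407}{-18109} = 3 \cdot 24407 \left(- \frac{1}{18109}\right) = 3 \left(- \frac{24407}{18109}\right) = - \frac{73221}{18109} \approx -4.0434$)
$J{\left(Z \right)} = \frac{27}{2} - \frac{Z}{2}$ ($J{\left(Z \right)} = - \frac{Z - 27}{2} = - \frac{-27 + Z}{2} = \frac{27}{2} - \frac{Z}{2}$)
$\left(p + 9280\right) + J{\left(\frac{1}{-154} \right)} = \left(- \frac{73221}{18109} + 9280\right) + \left(\frac{27}{2} - \frac{1}{2 \left(-154\right)}\right) = \frac{167978299}{18109} + \left(\frac{27}{2} - - \frac{1}{308}\right) = \frac{167978299}{18109} + \left(\frac{27}{2} + \frac{1}{308}\right) = \frac{167978299}{18109} + \frac{4159}{308} = \frac{7401804489}{796796}$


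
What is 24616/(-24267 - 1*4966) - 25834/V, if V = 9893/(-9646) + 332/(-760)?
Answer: 13307971383393/753392876 ≈ 17664.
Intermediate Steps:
V = -51544/35245 (V = 9893*(-1/9646) + 332*(-1/760) = -761/742 - 83/190 = -51544/35245 ≈ -1.4624)
24616/(-24267 - 1*4966) - 25834/V = 24616/(-24267 - 1*4966) - 25834/(-51544/35245) = 24616/(-24267 - 4966) - 25834*(-35245/51544) = 24616/(-29233) + 455259665/25772 = 24616*(-1/29233) + 455259665/25772 = -24616/29233 + 455259665/25772 = 13307971383393/753392876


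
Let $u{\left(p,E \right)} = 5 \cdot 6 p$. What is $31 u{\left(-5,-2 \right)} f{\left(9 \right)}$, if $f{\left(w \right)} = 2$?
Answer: $-9300$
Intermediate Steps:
$u{\left(p,E \right)} = 30 p$
$31 u{\left(-5,-2 \right)} f{\left(9 \right)} = 31 \cdot 30 \left(-5\right) 2 = 31 \left(-150\right) 2 = \left(-4650\right) 2 = -9300$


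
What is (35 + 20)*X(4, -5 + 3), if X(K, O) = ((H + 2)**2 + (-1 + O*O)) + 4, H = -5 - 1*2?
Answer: 1760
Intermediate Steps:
H = -7 (H = -5 - 2 = -7)
X(K, O) = 28 + O**2 (X(K, O) = ((-7 + 2)**2 + (-1 + O*O)) + 4 = ((-5)**2 + (-1 + O**2)) + 4 = (25 + (-1 + O**2)) + 4 = (24 + O**2) + 4 = 28 + O**2)
(35 + 20)*X(4, -5 + 3) = (35 + 20)*(28 + (-5 + 3)**2) = 55*(28 + (-2)**2) = 55*(28 + 4) = 55*32 = 1760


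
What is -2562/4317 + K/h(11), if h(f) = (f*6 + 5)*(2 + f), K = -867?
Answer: -2035855/1328197 ≈ -1.5328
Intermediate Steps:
h(f) = (2 + f)*(5 + 6*f) (h(f) = (6*f + 5)*(2 + f) = (5 + 6*f)*(2 + f) = (2 + f)*(5 + 6*f))
-2562/4317 + K/h(11) = -2562/4317 - 867/(10 + 6*11² + 17*11) = -2562*1/4317 - 867/(10 + 6*121 + 187) = -854/1439 - 867/(10 + 726 + 187) = -854/1439 - 867/923 = -2035855/1328197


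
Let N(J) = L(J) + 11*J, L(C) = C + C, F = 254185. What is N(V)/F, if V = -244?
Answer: -3172/254185 ≈ -0.012479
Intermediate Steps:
L(C) = 2*C
N(J) = 13*J (N(J) = 2*J + 11*J = 13*J)
N(V)/F = (13*(-244))/254185 = -3172*1/254185 = -3172/254185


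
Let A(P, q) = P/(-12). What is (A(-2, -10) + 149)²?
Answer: 801025/36 ≈ 22251.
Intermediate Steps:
A(P, q) = -P/12 (A(P, q) = P*(-1/12) = -P/12)
(A(-2, -10) + 149)² = (-1/12*(-2) + 149)² = (⅙ + 149)² = (895/6)² = 801025/36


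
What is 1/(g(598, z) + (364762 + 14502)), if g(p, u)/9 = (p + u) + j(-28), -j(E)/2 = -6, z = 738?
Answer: 1/391396 ≈ 2.5550e-6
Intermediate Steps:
j(E) = 12 (j(E) = -2*(-6) = 12)
g(p, u) = 108 + 9*p + 9*u (g(p, u) = 9*((p + u) + 12) = 9*(12 + p + u) = 108 + 9*p + 9*u)
1/(g(598, z) + (364762 + 14502)) = 1/((108 + 9*598 + 9*738) + (364762 + 14502)) = 1/((108 + 5382 + 6642) + 379264) = 1/(12132 + 379264) = 1/391396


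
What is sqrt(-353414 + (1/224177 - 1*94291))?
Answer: 2*I*sqrt(5624890330401442)/224177 ≈ 669.11*I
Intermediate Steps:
sqrt(-353414 + (1/224177 - 1*94291)) = sqrt(-353414 + (1/224177 - 94291)) = sqrt(-353414 - 21137873506/224177) = sqrt(-100365163784/224177) = 2*I*sqrt(5624890330401442)/224177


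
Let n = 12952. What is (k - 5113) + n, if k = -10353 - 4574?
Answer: -7088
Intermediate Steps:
k = -14927
(k - 5113) + n = (-14927 - 5113) + 12952 = -20040 + 12952 = -7088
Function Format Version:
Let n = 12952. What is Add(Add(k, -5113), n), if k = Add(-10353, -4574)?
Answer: -7088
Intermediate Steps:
k = -14927
Add(Add(k, -5113), n) = Add(Add(-14927, -5113), 12952) = Add(-20040, 12952) = -7088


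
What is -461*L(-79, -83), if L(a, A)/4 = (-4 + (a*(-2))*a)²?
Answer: -287479961424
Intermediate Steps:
L(a, A) = 4*(-4 - 2*a²)² (L(a, A) = 4*(-4 + (a*(-2))*a)² = 4*(-4 + (-2*a)*a)² = 4*(-4 - 2*a²)²)
-461*L(-79, -83) = -7376*(2 + (-79)²)² = -7376*(2 + 6241)² = -7376*6243² = -7376*38975049 = -461*623600784 = -287479961424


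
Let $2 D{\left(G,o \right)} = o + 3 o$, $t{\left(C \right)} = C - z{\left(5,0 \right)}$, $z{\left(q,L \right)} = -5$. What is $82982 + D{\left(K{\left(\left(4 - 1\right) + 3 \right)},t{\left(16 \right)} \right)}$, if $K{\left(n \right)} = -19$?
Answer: $83024$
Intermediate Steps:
$t{\left(C \right)} = 5 + C$ ($t{\left(C \right)} = C - -5 = C + 5 = 5 + C$)
$D{\left(G,o \right)} = 2 o$ ($D{\left(G,o \right)} = \frac{o + 3 o}{2} = \frac{4 o}{2} = 2 o$)
$82982 + D{\left(K{\left(\left(4 - 1\right) + 3 \right)},t{\left(16 \right)} \right)} = 82982 + 2 \left(5 + 16\right) = 82982 + 2 \cdot 21 = 82982 + 42 = 83024$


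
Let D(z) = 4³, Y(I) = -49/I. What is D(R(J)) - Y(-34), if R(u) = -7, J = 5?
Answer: 2127/34 ≈ 62.559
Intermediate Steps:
D(z) = 64
D(R(J)) - Y(-34) = 64 - (-49)/(-34) = 64 - (-49)*(-1)/34 = 64 - 1*49/34 = 64 - 49/34 = 2127/34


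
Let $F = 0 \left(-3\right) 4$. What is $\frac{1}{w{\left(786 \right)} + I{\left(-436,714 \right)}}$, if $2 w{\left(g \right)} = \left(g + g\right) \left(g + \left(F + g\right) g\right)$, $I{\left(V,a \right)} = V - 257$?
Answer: $\frac{1}{486204759} \approx 2.0567 \cdot 10^{-9}$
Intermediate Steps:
$I{\left(V,a \right)} = -257 + V$ ($I{\left(V,a \right)} = V - 257 = -257 + V$)
$F = 0$ ($F = 0 \cdot 4 = 0$)
$w{\left(g \right)} = g \left(g + g^{2}\right)$ ($w{\left(g \right)} = \frac{\left(g + g\right) \left(g + \left(0 + g\right) g\right)}{2} = \frac{2 g \left(g + g g\right)}{2} = \frac{2 g \left(g + g^{2}\right)}{2} = g \left(g + g^{2}\right)$)
$\frac{1}{w{\left(786 \right)} + I{\left(-436,714 \right)}} = \frac{1}{786^{2} \left(1 + 786\right) - 693} = \frac{1}{617796 \cdot 787 - 693} = \frac{1}{486205452 - 693} = \frac{1}{486204759}$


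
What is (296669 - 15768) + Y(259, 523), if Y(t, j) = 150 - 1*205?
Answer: 280846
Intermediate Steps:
Y(t, j) = -55 (Y(t, j) = 150 - 205 = -55)
(296669 - 15768) + Y(259, 523) = (296669 - 15768) - 55 = 280901 - 55 = 280846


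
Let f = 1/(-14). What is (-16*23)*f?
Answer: 184/7 ≈ 26.286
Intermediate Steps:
f = -1/14 ≈ -0.071429
(-16*23)*f = -16*23*(-1/14) = -368*(-1/14) = 184/7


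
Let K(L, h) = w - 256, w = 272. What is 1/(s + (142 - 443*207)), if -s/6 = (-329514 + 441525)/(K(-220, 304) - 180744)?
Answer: -90364/8273301443 ≈ -1.0922e-5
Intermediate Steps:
K(L, h) = 16 (K(L, h) = 272 - 256 = 16)
s = 336033/90364 (s = -6*(-329514 + 441525)/(16 - 180744) = -672066/(-180728) = -672066*(-1)/180728 = -6*(-112011/180728) = 336033/90364 ≈ 3.7187)
1/(s + (142 - 443*207)) = 1/(336033/90364 + (142 - 443*207)) = 1/(336033/90364 + (142 - 91701)) = 1/(336033/90364 - 91559) = 1/(-8273301443/90364) = -90364/8273301443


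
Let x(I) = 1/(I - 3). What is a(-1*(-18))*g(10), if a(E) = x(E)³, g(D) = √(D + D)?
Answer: 2*√5/3375 ≈ 0.0013251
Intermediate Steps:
g(D) = √2*√D (g(D) = √(2*D) = √2*√D)
x(I) = 1/(-3 + I)
a(E) = (-3 + E)⁻³ (a(E) = (1/(-3 + E))³ = (-3 + E)⁻³)
a(-1*(-18))*g(10) = (√2*√10)/(-3 - 1*(-18))³ = (2*√5)/(-3 + 18)³ = (2*√5)/15³ = (2*√5)/3375 = 2*√5/3375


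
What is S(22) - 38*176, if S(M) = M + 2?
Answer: -6664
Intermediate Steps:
S(M) = 2 + M
S(22) - 38*176 = (2 + 22) - 38*176 = 24 - 6688 = -6664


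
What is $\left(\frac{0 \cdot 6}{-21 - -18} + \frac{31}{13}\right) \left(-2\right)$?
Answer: $- \frac{62}{13} \approx -4.7692$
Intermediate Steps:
$\left(\frac{0 \cdot 6}{-21 - -18} + \frac{31}{13}\right) \left(-2\right) = \left(\frac{0}{-21 + 18} + 31 \cdot \frac{1}{13}\right) \left(-2\right) = \left(\frac{0}{-3} + \frac{31}{13}\right) \left(-2\right) = \left(0 \left(- \frac{1}{3}\right) + \frac{31}{13}\right) \left(-2\right) = \left(0 + \frac{31}{13}\right) \left(-2\right) = \frac{31}{13} \left(-2\right) = - \frac{62}{13}$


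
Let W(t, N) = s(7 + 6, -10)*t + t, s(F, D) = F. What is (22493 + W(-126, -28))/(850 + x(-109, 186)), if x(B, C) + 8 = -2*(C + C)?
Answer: 20729/98 ≈ 211.52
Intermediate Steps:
x(B, C) = -8 - 4*C (x(B, C) = -8 - 2*(C + C) = -8 - 4*C)
W(t, N) = 14*t (W(t, N) = (7 + 6)*t + t = 13*t + t = 14*t)
(22493 + W(-126, -28))/(850 + x(-109, 186)) = (22493 + 14*(-126))/(850 + (-8 - 4*186)) = (22493 - 1764)/(850 + (-8 - 744)) = 20729/(850 - 752) = 20729/98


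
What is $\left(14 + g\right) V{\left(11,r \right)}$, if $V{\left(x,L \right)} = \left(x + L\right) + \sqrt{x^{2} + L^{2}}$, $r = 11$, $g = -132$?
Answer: $-2596 - 1298 \sqrt{2} \approx -4431.6$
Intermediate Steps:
$V{\left(x,L \right)} = L + x + \sqrt{L^{2} + x^{2}}$ ($V{\left(x,L \right)} = \left(L + x\right) + \sqrt{L^{2} + x^{2}} = L + x + \sqrt{L^{2} + x^{2}}$)
$\left(14 + g\right) V{\left(11,r \right)} = \left(14 - 132\right) \left(11 + 11 + \sqrt{11^{2} + 11^{2}}\right) = - 118 \left(11 + 11 + \sqrt{121 + 121}\right) = - 118 \left(11 + 11 + \sqrt{242}\right) = - 118 \left(11 + 11 + 11 \sqrt{2}\right) = - 118 \left(22 + 11 \sqrt{2}\right) = -2596 - 1298 \sqrt{2}$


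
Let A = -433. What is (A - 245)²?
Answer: 459684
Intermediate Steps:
(A - 245)² = (-433 - 245)² = (-678)² = 459684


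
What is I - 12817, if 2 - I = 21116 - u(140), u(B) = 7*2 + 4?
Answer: -33913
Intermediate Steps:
u(B) = 18 (u(B) = 14 + 4 = 18)
I = -21096 (I = 2 - (21116 - 1*18) = 2 - (21116 - 18) = 2 - 1*21098 = 2 - 21098 = -21096)
I - 12817 = -21096 - 12817 = -33913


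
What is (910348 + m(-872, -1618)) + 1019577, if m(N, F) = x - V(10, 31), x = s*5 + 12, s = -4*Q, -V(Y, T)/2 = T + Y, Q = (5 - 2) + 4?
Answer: 1929879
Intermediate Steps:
Q = 7 (Q = 3 + 4 = 7)
V(Y, T) = -2*T - 2*Y (V(Y, T) = -2*(T + Y) = -2*T - 2*Y)
s = -28 (s = -4*7 = -28)
x = -128 (x = -28*5 + 12 = -140 + 12 = -128)
m(N, F) = -46 (m(N, F) = -128 - (-2*31 - 2*10) = -128 - (-62 - 20) = -128 - 1*(-82) = -128 + 82 = -46)
(910348 + m(-872, -1618)) + 1019577 = (910348 - 46) + 1019577 = 910302 + 1019577 = 1929879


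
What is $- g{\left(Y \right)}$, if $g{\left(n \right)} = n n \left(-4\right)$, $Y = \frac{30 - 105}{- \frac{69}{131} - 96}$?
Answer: $\frac{1716100}{710649} \approx 2.4148$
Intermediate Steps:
$Y = \frac{655}{843}$ ($Y = - \frac{75}{\left(-69\right) \frac{1}{131} - 96} = - \frac{75}{- \frac{69}{131} - 96} = - \frac{75}{- \frac{12645}{131}} = \left(-75\right) \left(- \frac{131}{12645}\right) = \frac{655}{843} \approx 0.77699$)
$g{\left(n \right)} = - 4 n^{2}$ ($g{\left(n \right)} = n^{2} \left(-4\right) = - 4 n^{2}$)
$- g{\left(Y \right)} = - \left(-4\right) \left(\frac{655}{843}\right)^{2} = - \frac{\left(-4\right) 429025}{710649} = \left(-1\right) \left(- \frac{1716100}{710649}\right) = \frac{1716100}{710649}$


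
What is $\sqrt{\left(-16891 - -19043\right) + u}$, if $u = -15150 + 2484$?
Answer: $i \sqrt{10514} \approx 102.54 i$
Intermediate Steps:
$u = -12666$
$\sqrt{\left(-16891 - -19043\right) + u} = \sqrt{\left(-16891 - -19043\right) - 12666} = \sqrt{\left(-16891 + 19043\right) - 12666} = \sqrt{2152 - 12666} = \sqrt{-10514} = i \sqrt{10514}$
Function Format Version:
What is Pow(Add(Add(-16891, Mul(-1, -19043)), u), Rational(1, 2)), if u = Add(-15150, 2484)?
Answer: Mul(I, Pow(10514, Rational(1, 2))) ≈ Mul(102.54, I)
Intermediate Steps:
u = -12666
Pow(Add(Add(-16891, Mul(-1, -19043)), u), Rational(1, 2)) = Pow(Add(Add(-16891, Mul(-1, -19043)), -12666), Rational(1, 2)) = Pow(Add(Add(-16891, 19043), -12666), Rational(1, 2)) = Pow(Add(2152, -12666), Rational(1, 2)) = Pow(-10514, Rational(1, 2)) = Mul(I, Pow(10514, Rational(1, 2)))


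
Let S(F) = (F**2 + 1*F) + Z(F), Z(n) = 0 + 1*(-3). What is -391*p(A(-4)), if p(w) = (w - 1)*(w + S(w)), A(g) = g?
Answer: 9775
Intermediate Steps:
Z(n) = -3 (Z(n) = 0 - 3 = -3)
S(F) = -3 + F + F**2 (S(F) = (F**2 + 1*F) - 3 = (F**2 + F) - 3 = (F + F**2) - 3 = -3 + F + F**2)
p(w) = (-1 + w)*(-3 + w**2 + 2*w) (p(w) = (w - 1)*(w + (-3 + w + w**2)) = (-1 + w)*(-3 + w**2 + 2*w))
-391*p(A(-4)) = -391*(3 + (-4)**2 + (-4)**3 - 5*(-4)) = -391*(3 + 16 - 64 + 20) = -391*(-25) = 9775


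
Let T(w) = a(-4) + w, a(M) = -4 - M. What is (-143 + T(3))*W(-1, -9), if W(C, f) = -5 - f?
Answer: -560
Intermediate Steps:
T(w) = w (T(w) = (-4 - 1*(-4)) + w = (-4 + 4) + w = 0 + w = w)
(-143 + T(3))*W(-1, -9) = (-143 + 3)*(-5 - 1*(-9)) = -140*(-5 + 9) = -140*4 = -560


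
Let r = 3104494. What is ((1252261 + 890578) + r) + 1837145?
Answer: 7084478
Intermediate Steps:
((1252261 + 890578) + r) + 1837145 = ((1252261 + 890578) + 3104494) + 1837145 = (2142839 + 3104494) + 1837145 = 5247333 + 1837145 = 7084478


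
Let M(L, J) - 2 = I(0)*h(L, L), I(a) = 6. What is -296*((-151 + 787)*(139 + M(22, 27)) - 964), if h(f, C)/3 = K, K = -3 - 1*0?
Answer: -16092928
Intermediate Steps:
K = -3 (K = -3 + 0 = -3)
h(f, C) = -9 (h(f, C) = 3*(-3) = -9)
M(L, J) = -52 (M(L, J) = 2 + 6*(-9) = 2 - 54 = -52)
-296*((-151 + 787)*(139 + M(22, 27)) - 964) = -296*((-151 + 787)*(139 - 52) - 964) = -296*(636*87 - 964) = -296*(55332 - 964) = -296*54368 = -16092928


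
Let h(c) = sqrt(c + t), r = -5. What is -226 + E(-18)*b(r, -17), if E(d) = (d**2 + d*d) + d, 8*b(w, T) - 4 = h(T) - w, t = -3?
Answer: 1931/4 + 315*I*sqrt(5)/2 ≈ 482.75 + 352.18*I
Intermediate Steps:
h(c) = sqrt(-3 + c) (h(c) = sqrt(c - 3) = sqrt(-3 + c))
b(w, T) = 1/2 - w/8 + sqrt(-3 + T)/8 (b(w, T) = 1/2 + (sqrt(-3 + T) - w)/8 = 1/2 + (-w/8 + sqrt(-3 + T)/8) = 1/2 - w/8 + sqrt(-3 + T)/8)
E(d) = d + 2*d**2 (E(d) = (d**2 + d**2) + d = 2*d**2 + d = d + 2*d**2)
-226 + E(-18)*b(r, -17) = -226 + (-18*(1 + 2*(-18)))*(1/2 - 1/8*(-5) + sqrt(-3 - 17)/8) = -226 + (-18*(1 - 36))*(1/2 + 5/8 + sqrt(-20)/8) = -226 + (-18*(-35))*(1/2 + 5/8 + (2*I*sqrt(5))/8) = -226 + 630*(1/2 + 5/8 + I*sqrt(5)/4) = -226 + 630*(9/8 + I*sqrt(5)/4) = -226 + (2835/4 + 315*I*sqrt(5)/2) = 1931/4 + 315*I*sqrt(5)/2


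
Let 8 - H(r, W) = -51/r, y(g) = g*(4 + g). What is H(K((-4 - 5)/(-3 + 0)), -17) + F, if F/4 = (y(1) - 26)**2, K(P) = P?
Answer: 1789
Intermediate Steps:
H(r, W) = 8 + 51/r (H(r, W) = 8 - (-51)/r = 8 + 51/r)
F = 1764 (F = 4*(1*(4 + 1) - 26)**2 = 4*(1*5 - 26)**2 = 4*(5 - 26)**2 = 4*(-21)**2 = 4*441 = 1764)
H(K((-4 - 5)/(-3 + 0)), -17) + F = (8 + 51/(((-4 - 5)/(-3 + 0)))) + 1764 = (8 + 51/((-9/(-3)))) + 1764 = (8 + 51/((-9*(-1/3)))) + 1764 = (8 + 51/3) + 1764 = (8 + 51*(1/3)) + 1764 = (8 + 17) + 1764 = 25 + 1764 = 1789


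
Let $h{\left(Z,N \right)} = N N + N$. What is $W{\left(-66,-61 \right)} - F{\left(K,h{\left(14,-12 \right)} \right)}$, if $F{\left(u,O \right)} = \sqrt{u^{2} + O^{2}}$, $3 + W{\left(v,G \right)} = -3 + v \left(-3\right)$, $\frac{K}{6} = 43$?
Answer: $192 - 6 \sqrt{2333} \approx -97.807$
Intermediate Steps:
$K = 258$ ($K = 6 \cdot 43 = 258$)
$W{\left(v,G \right)} = -6 - 3 v$ ($W{\left(v,G \right)} = -3 + \left(-3 + v \left(-3\right)\right) = -3 - \left(3 + 3 v\right) = -6 - 3 v$)
$h{\left(Z,N \right)} = N + N^{2}$ ($h{\left(Z,N \right)} = N^{2} + N = N + N^{2}$)
$F{\left(u,O \right)} = \sqrt{O^{2} + u^{2}}$
$W{\left(-66,-61 \right)} - F{\left(K,h{\left(14,-12 \right)} \right)} = \left(-6 - -198\right) - \sqrt{\left(- 12 \left(1 - 12\right)\right)^{2} + 258^{2}} = \left(-6 + 198\right) - \sqrt{\left(\left(-12\right) \left(-11\right)\right)^{2} + 66564} = 192 - \sqrt{132^{2} + 66564} = 192 - \sqrt{17424 + 66564} = 192 - \sqrt{83988} = 192 - 6 \sqrt{2333}$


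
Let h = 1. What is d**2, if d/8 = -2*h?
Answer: 256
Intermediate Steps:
d = -16 (d = 8*(-2*1) = 8*(-2) = -16)
d**2 = (-16)**2 = 256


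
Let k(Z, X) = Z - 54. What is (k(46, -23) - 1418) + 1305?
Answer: -121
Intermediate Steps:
k(Z, X) = -54 + Z
(k(46, -23) - 1418) + 1305 = ((-54 + 46) - 1418) + 1305 = (-8 - 1418) + 1305 = -1426 + 1305 = -121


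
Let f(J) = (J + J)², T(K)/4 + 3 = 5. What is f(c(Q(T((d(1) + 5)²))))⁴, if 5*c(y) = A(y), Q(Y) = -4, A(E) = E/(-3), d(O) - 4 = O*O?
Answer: 16777216/2562890625 ≈ 0.0065462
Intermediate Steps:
d(O) = 4 + O² (d(O) = 4 + O*O = 4 + O²)
A(E) = -E/3 (A(E) = E*(-⅓) = -E/3)
T(K) = 8 (T(K) = -12 + 4*5 = -12 + 20 = 8)
c(y) = -y/15 (c(y) = (-y/3)/5 = -y/15)
f(J) = 4*J² (f(J) = (2*J)² = 4*J²)
f(c(Q(T((d(1) + 5)²))))⁴ = (4*(-1/15*(-4))²)⁴ = (4*(4/15)²)⁴ = (4*(16/225))⁴ = (64/225)⁴ = 16777216/2562890625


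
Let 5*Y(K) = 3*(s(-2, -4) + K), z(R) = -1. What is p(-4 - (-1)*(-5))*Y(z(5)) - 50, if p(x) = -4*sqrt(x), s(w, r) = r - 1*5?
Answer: -50 + 72*I ≈ -50.0 + 72.0*I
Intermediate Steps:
s(w, r) = -5 + r (s(w, r) = r - 5 = -5 + r)
Y(K) = -27/5 + 3*K/5 (Y(K) = (3*((-5 - 4) + K))/5 = (3*(-9 + K))/5 = (-27 + 3*K)/5 = -27/5 + 3*K/5)
p(-4 - (-1)*(-5))*Y(z(5)) - 50 = (-4*sqrt(-4 - (-1)*(-5)))*(-27/5 + (3/5)*(-1)) - 50 = (-4*sqrt(-4 - 1*5))*(-27/5 - 3/5) - 50 = -4*sqrt(-4 - 5)*(-6) - 50 = -12*I*(-6) - 50 = 72*I - 50 = -50 + 72*I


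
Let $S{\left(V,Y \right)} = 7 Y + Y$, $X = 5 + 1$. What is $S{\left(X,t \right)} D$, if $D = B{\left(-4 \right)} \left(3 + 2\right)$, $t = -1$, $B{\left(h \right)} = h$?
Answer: $160$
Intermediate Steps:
$X = 6$
$S{\left(V,Y \right)} = 8 Y$
$D = -20$ ($D = - 4 \left(3 + 2\right) = \left(-4\right) 5 = -20$)
$S{\left(X,t \right)} D = 8 \left(-1\right) \left(-20\right) = \left(-8\right) \left(-20\right) = 160$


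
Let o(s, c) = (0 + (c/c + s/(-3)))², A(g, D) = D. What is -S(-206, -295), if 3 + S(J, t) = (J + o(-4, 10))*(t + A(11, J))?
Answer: -301426/3 ≈ -1.0048e+5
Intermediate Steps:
o(s, c) = (1 - s/3)² (o(s, c) = (0 + (1 + s*(-⅓)))² = (0 + (1 - s/3))² = (1 - s/3)²)
S(J, t) = -3 + (49/9 + J)*(J + t) (S(J, t) = -3 + (J + (-3 - 4)²/9)*(t + J) = -3 + (J + (⅑)*(-7)²)*(J + t) = -3 + (J + (⅑)*49)*(J + t) = -3 + (J + 49/9)*(J + t) = -3 + (49/9 + J)*(J + t))
-S(-206, -295) = -(-3 + (-206)² + (49/9)*(-206) + (49/9)*(-295) - 206*(-295)) = -(-3 + 42436 - 10094/9 - 14455/9 + 60770) = -1*301426/3 = -301426/3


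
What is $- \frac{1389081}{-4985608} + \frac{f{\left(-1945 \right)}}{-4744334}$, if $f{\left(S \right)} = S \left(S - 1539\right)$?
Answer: $- \frac{13597055060993}{11826694772536} \approx -1.1497$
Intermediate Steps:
$f{\left(S \right)} = S \left(-1539 + S\right)$
$- \frac{1389081}{-4985608} + \frac{f{\left(-1945 \right)}}{-4744334} = - \frac{1389081}{-4985608} + \frac{\left(-1945\right) \left(-1539 - 1945\right)}{-4744334} = \left(-1389081\right) \left(- \frac{1}{4985608}\right) + \left(-1945\right) \left(-3484\right) \left(- \frac{1}{4744334}\right) = \frac{1389081}{4985608} + 6776380 \left(- \frac{1}{4744334}\right) = \frac{1389081}{4985608} - \frac{3388190}{2372167} = - \frac{13597055060993}{11826694772536}$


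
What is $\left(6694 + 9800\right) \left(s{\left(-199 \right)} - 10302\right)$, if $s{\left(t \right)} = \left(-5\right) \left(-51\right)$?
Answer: $-165715218$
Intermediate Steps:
$s{\left(t \right)} = 255$
$\left(6694 + 9800\right) \left(s{\left(-199 \right)} - 10302\right) = \left(6694 + 9800\right) \left(255 - 10302\right) = 16494 \left(-10047\right) = -165715218$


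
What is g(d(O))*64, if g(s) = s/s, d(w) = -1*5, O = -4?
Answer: 64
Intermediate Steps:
d(w) = -5
g(s) = 1
g(d(O))*64 = 1*64 = 64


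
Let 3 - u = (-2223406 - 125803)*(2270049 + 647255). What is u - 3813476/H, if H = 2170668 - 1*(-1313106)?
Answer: 11937773138121214355/1741887 ≈ 6.8534e+12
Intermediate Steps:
H = 3483774 (H = 2170668 + 1313106 = 3483774)
u = 6853356812539 (u = 3 - (-2223406 - 125803)*(2270049 + 647255) = 3 - (-2349209)*2917304 = 3 - 1*(-6853356812536) = 3 + 6853356812536 = 6853356812539)
u - 3813476/H = 6853356812539 - 3813476/3483774 = 6853356812539 - 3813476*1/3483774 = 6853356812539 - 1906738/1741887 = 11937773138121214355/1741887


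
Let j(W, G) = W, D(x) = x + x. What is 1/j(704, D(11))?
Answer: 1/704 ≈ 0.0014205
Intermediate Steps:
D(x) = 2*x
1/j(704, D(11)) = 1/704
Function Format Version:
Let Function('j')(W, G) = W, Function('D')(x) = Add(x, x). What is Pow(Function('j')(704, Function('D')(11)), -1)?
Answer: Rational(1, 704) ≈ 0.0014205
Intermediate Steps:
Function('D')(x) = Mul(2, x)
Pow(Function('j')(704, Function('D')(11)), -1) = Pow(704, -1) = Rational(1, 704)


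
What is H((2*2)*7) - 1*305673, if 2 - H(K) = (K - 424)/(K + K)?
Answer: -4279295/14 ≈ -3.0566e+5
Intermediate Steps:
H(K) = 2 - (-424 + K)/(2*K) (H(K) = 2 - (K - 424)/(K + K) = 2 - (-424 + K)/(2*K))
H((2*2)*7) - 1*305673 = (3/2 + 212/(((2*2)*7))) - 1*305673 = (3/2 + 212/((4*7))) - 305673 = (3/2 + 212/28) - 305673 = (3/2 + 212*(1/28)) - 305673 = (3/2 + 53/7) - 305673 = 127/14 - 305673 = -4279295/14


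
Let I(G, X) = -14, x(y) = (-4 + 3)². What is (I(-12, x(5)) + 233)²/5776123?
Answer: 47961/5776123 ≈ 0.0083033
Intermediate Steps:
x(y) = 1 (x(y) = (-1)² = 1)
(I(-12, x(5)) + 233)²/5776123 = (-14 + 233)²/5776123 = 219²*(1/5776123) = 47961*(1/5776123) = 47961/5776123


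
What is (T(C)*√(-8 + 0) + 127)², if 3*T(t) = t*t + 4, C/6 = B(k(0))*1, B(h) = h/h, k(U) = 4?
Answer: 132361/9 + 20320*I*√2/3 ≈ 14707.0 + 9578.9*I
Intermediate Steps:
B(h) = 1
C = 6 (C = 6*(1*1) = 6*1 = 6)
T(t) = 4/3 + t²/3 (T(t) = (t*t + 4)/3 = (t² + 4)/3 = (4 + t²)/3 = 4/3 + t²/3)
(T(C)*√(-8 + 0) + 127)² = ((4/3 + (⅓)*6²)*√(-8 + 0) + 127)² = ((4/3 + (⅓)*36)*√(-8) + 127)² = ((4/3 + 12)*(2*I*√2) + 127)² = (40*(2*I*√2)/3 + 127)² = (80*I*√2/3 + 127)² = (127 + 80*I*√2/3)²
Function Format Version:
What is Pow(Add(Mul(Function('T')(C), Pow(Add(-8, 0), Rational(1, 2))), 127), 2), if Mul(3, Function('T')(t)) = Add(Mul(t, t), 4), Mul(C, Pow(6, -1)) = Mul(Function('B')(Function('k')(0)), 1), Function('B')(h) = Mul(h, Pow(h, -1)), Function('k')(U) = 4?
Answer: Add(Rational(132361, 9), Mul(Rational(20320, 3), I, Pow(2, Rational(1, 2)))) ≈ Add(14707., Mul(9578.9, I))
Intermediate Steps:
Function('B')(h) = 1
C = 6 (C = Mul(6, Mul(1, 1)) = Mul(6, 1) = 6)
Function('T')(t) = Add(Rational(4, 3), Mul(Rational(1, 3), Pow(t, 2))) (Function('T')(t) = Mul(Rational(1, 3), Add(Mul(t, t), 4)) = Mul(Rational(1, 3), Add(Pow(t, 2), 4)) = Mul(Rational(1, 3), Add(4, Pow(t, 2))) = Add(Rational(4, 3), Mul(Rational(1, 3), Pow(t, 2))))
Pow(Add(Mul(Function('T')(C), Pow(Add(-8, 0), Rational(1, 2))), 127), 2) = Pow(Add(Mul(Add(Rational(4, 3), Mul(Rational(1, 3), Pow(6, 2))), Pow(Add(-8, 0), Rational(1, 2))), 127), 2) = Pow(Add(Mul(Add(Rational(4, 3), Mul(Rational(1, 3), 36)), Pow(-8, Rational(1, 2))), 127), 2) = Pow(Add(Mul(Add(Rational(4, 3), 12), Mul(2, I, Pow(2, Rational(1, 2)))), 127), 2) = Pow(Add(Mul(Rational(40, 3), Mul(2, I, Pow(2, Rational(1, 2)))), 127), 2) = Pow(Add(Mul(Rational(80, 3), I, Pow(2, Rational(1, 2))), 127), 2) = Pow(Add(127, Mul(Rational(80, 3), I, Pow(2, Rational(1, 2)))), 2)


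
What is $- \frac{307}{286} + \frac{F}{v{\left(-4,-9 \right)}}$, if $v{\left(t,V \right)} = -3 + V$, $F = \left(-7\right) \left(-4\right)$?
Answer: $- \frac{2923}{858} \approx -3.4068$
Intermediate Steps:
$F = 28$
$- \frac{307}{286} + \frac{F}{v{\left(-4,-9 \right)}} = - \frac{307}{286} + \frac{28}{-3 - 9} = \left(-307\right) \frac{1}{286} + \frac{28}{-12} = - \frac{307}{286} + 28 \left(- \frac{1}{12}\right) = - \frac{307}{286} - \frac{7}{3} = - \frac{2923}{858}$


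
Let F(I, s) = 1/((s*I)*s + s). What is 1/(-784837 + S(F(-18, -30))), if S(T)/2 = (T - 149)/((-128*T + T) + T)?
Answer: -63/51863002 ≈ -1.2147e-6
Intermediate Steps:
F(I, s) = 1/(s + I*s**2) (F(I, s) = 1/((I*s)*s + s) = 1/(I*s**2 + s) = 1/(s + I*s**2))
S(T) = -(-149 + T)/(63*T) (S(T) = 2*((T - 149)/((-128*T + T) + T)) = 2*((-149 + T)/(-127*T + T)) = 2*((-149 + T)/((-126*T))) = 2*((-149 + T)*(-1/(126*T))) = 2*(-(-149 + T)/(126*T)) = -(-149 + T)/(63*T))
1/(-784837 + S(F(-18, -30))) = 1/(-784837 + (149 - 1/((-30)*(1 - 18*(-30))))/(63*((1/((-30)*(1 - 18*(-30))))))) = 1/(-784837 + (149 - (-1)/(30*(1 + 540)))/(63*((-1/(30*(1 + 540)))))) = 1/(-784837 + (149 - (-1)/(30*541))/(63*((-1/30/541)))) = 1/(-784837 + (149 - (-1)/(30*541))/(63*((-1/30*1/541)))) = 1/(-784837 + (149 - 1*(-1/16230))/(63*(-1/16230))) = 1/(-784837 + (1/63)*(-16230)*(149 + 1/16230)) = 1/(-784837 + (1/63)*(-16230)*(2418271/16230)) = 1/(-784837 - 2418271/63) = 1/(-51863002/63) = -63/51863002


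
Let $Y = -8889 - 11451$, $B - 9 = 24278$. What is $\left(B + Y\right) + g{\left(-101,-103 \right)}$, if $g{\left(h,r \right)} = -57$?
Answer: $3890$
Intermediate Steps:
$B = 24287$ ($B = 9 + 24278 = 24287$)
$Y = -20340$
$\left(B + Y\right) + g{\left(-101,-103 \right)} = \left(24287 - 20340\right) - 57 = 3947 - 57 = 3890$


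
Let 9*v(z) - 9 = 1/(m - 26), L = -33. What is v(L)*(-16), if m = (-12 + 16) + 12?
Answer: -712/45 ≈ -15.822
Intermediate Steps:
m = 16 (m = 4 + 12 = 16)
v(z) = 89/90 (v(z) = 1 + 1/(9*(16 - 26)) = 1 + (⅑)/(-10) = 1 + (⅑)*(-⅒) = 1 - 1/90 = 89/90)
v(L)*(-16) = (89/90)*(-16) = -712/45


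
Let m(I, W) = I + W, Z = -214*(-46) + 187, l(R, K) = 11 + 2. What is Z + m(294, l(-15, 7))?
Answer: 10338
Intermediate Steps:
l(R, K) = 13
Z = 10031 (Z = 9844 + 187 = 10031)
Z + m(294, l(-15, 7)) = 10031 + (294 + 13) = 10031 + 307 = 10338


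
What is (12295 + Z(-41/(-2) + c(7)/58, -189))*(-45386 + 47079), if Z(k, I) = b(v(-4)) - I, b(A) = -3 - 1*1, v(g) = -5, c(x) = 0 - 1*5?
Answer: 21128640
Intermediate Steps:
c(x) = -5 (c(x) = 0 - 5 = -5)
b(A) = -4 (b(A) = -3 - 1 = -4)
Z(k, I) = -4 - I
(12295 + Z(-41/(-2) + c(7)/58, -189))*(-45386 + 47079) = (12295 + (-4 - 1*(-189)))*(-45386 + 47079) = (12295 + (-4 + 189))*1693 = (12295 + 185)*1693 = 12480*1693 = 21128640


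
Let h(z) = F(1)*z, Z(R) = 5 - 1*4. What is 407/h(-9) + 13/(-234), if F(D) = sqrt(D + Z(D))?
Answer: -1/18 - 407*sqrt(2)/18 ≈ -32.032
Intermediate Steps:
Z(R) = 1 (Z(R) = 5 - 4 = 1)
F(D) = sqrt(1 + D) (F(D) = sqrt(D + 1) = sqrt(1 + D))
h(z) = z*sqrt(2) (h(z) = sqrt(1 + 1)*z = sqrt(2)*z = z*sqrt(2))
407/h(-9) + 13/(-234) = 407/((-9*sqrt(2))) + 13/(-234) = 407*(-sqrt(2)/18) + 13*(-1/234) = -407*sqrt(2)/18 - 1/18 = -1/18 - 407*sqrt(2)/18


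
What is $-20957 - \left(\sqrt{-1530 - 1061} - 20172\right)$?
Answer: $-785 - i \sqrt{2591} \approx -785.0 - 50.902 i$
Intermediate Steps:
$-20957 - \left(\sqrt{-1530 - 1061} - 20172\right) = -20957 - \left(\sqrt{-2591} - 20172\right) = -20957 - \left(i \sqrt{2591} - 20172\right) = -20957 - \left(-20172 + i \sqrt{2591}\right) = -20957 + \left(20172 - i \sqrt{2591}\right) = -785 - i \sqrt{2591}$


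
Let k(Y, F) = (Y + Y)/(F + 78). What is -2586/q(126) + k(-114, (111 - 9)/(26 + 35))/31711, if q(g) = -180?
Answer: 19422031/1351890 ≈ 14.367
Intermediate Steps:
k(Y, F) = 2*Y/(78 + F) (k(Y, F) = (2*Y)/(78 + F) = 2*Y/(78 + F))
-2586/q(126) + k(-114, (111 - 9)/(26 + 35))/31711 = -2586/(-180) + (2*(-114)/(78 + (111 - 9)/(26 + 35)))/31711 = -2586*(-1/180) + (2*(-114)/(78 + 102/61))*(1/31711) = 431/30 + (2*(-114)/(78 + 102*(1/61)))*(1/31711) = 431/30 + (2*(-114)/(78 + 102/61))*(1/31711) = 431/30 + (2*(-114)/(4860/61))*(1/31711) = 431/30 + (2*(-114)*(61/4860))*(1/31711) = 431/30 - 1159/405*1/31711 = 431/30 - 61/675945 = 19422031/1351890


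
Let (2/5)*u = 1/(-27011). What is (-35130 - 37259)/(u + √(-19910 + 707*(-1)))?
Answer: 19552992790/60168167970653 + 211258355300276*I*√20617/60168167970653 ≈ 0.00032497 + 504.15*I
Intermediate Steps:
u = -5/54022 (u = (5/2)/(-27011) = (5/2)*(-1/27011) = -5/54022 ≈ -9.2555e-5)
(-35130 - 37259)/(u + √(-19910 + 707*(-1))) = (-35130 - 37259)/(-5/54022 + √(-19910 + 707*(-1))) = -72389/(-5/54022 + √(-19910 - 707)) = -72389/(-5/54022 + √(-20617)) = -72389/(-5/54022 + I*√20617)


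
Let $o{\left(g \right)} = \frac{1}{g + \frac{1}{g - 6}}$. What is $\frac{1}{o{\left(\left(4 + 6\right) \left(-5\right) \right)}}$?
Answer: $- \frac{2801}{56} \approx -50.018$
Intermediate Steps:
$o{\left(g \right)} = \frac{1}{g + \frac{1}{-6 + g}}$
$\frac{1}{o{\left(\left(4 + 6\right) \left(-5\right) \right)}} = \frac{1}{\frac{1}{1 + \left(\left(4 + 6\right) \left(-5\right)\right)^{2} - 6 \left(4 + 6\right) \left(-5\right)} \left(-6 + \left(4 + 6\right) \left(-5\right)\right)} = \frac{1}{\frac{1}{1 + \left(10 \left(-5\right)\right)^{2} - 6 \cdot 10 \left(-5\right)} \left(-6 + 10 \left(-5\right)\right)} = \frac{1}{\frac{1}{1 + \left(-50\right)^{2} - -300} \left(-6 - 50\right)} = \frac{1}{\frac{1}{1 + 2500 + 300} \left(-56\right)} = \frac{1}{\frac{1}{2801} \left(-56\right)} = \frac{1}{- \frac{56}{2801}} = - \frac{2801}{56}$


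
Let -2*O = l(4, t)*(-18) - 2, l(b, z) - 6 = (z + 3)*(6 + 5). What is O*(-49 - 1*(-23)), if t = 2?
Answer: -14300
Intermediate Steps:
l(b, z) = 39 + 11*z (l(b, z) = 6 + (z + 3)*(6 + 5) = 6 + (3 + z)*11 = 6 + (33 + 11*z) = 39 + 11*z)
O = 550 (O = -((39 + 11*2)*(-18) - 2)/2 = -((39 + 22)*(-18) - 2)/2 = -(61*(-18) - 2)/2 = -(-1098 - 2)/2 = -½*(-1100) = 550)
O*(-49 - 1*(-23)) = 550*(-49 - 1*(-23)) = 550*(-49 + 23) = 550*(-26) = -14300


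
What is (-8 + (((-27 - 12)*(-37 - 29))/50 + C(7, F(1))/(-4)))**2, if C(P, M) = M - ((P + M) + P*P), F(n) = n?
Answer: 2064969/625 ≈ 3303.9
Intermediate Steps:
C(P, M) = -P - P**2 (C(P, M) = M - ((M + P) + P**2) = M - (M + P + P**2) = M + (-M - P - P**2) = -P - P**2)
(-8 + (((-27 - 12)*(-37 - 29))/50 + C(7, F(1))/(-4)))**2 = (-8 + (((-27 - 12)*(-37 - 29))/50 - 1*7*(1 + 7)/(-4)))**2 = (-8 + (-39*(-66)*(1/50) - 1*7*8*(-1/4)))**2 = (-8 + (2574*(1/50) - 56*(-1/4)))**2 = (-8 + (1287/25 + 14))**2 = (-8 + 1637/25)**2 = (1437/25)**2 = 2064969/625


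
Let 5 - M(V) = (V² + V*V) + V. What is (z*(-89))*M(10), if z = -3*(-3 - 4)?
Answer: 383145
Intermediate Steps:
z = 21 (z = -3*(-7) = 21)
M(V) = 5 - V - 2*V² (M(V) = 5 - ((V² + V*V) + V) = 5 - ((V² + V²) + V) = 5 - (2*V² + V) = 5 - (V + 2*V²) = 5 + (-V - 2*V²) = 5 - V - 2*V²)
(z*(-89))*M(10) = (21*(-89))*(5 - 1*10 - 2*10²) = -1869*(5 - 10 - 2*100) = -1869*(5 - 10 - 200) = -1869*(-205) = 383145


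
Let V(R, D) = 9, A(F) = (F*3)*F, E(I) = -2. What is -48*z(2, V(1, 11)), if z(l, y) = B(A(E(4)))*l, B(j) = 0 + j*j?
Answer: -13824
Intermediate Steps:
A(F) = 3*F² (A(F) = (3*F)*F = 3*F²)
B(j) = j² (B(j) = 0 + j² = j²)
z(l, y) = 144*l (z(l, y) = (3*(-2)²)²*l = (3*4)²*l = 12²*l = 144*l)
-48*z(2, V(1, 11)) = -6912*2 = -48*288 = -13824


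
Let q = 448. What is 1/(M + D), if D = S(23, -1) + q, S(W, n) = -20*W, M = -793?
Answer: -1/805 ≈ -0.0012422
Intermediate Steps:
D = -12 (D = -20*23 + 448 = -460 + 448 = -12)
1/(M + D) = 1/(-793 - 12) = 1/(-805) = -1/805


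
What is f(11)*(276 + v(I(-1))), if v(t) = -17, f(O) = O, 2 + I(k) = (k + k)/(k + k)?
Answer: 2849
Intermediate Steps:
I(k) = -1 (I(k) = -2 + (k + k)/(k + k) = -2 + (2*k)/((2*k)) = -2 + (2*k)*(1/(2*k)) = -2 + 1 = -1)
f(11)*(276 + v(I(-1))) = 11*(276 - 17) = 11*259 = 2849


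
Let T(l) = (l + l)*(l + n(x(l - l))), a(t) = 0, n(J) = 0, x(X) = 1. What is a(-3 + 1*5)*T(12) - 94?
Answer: -94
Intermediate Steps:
T(l) = 2*l² (T(l) = (l + l)*(l + 0) = (2*l)*l = 2*l²)
a(-3 + 1*5)*T(12) - 94 = 0*(2*12²) - 94 = 0*(2*144) - 94 = 0*288 - 94 = 0 - 94 = -94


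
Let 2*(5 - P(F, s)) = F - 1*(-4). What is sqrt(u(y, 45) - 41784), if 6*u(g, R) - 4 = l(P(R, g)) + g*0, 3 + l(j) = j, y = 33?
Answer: I*sqrt(1504335)/6 ≈ 204.42*I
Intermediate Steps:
P(F, s) = 3 - F/2 (P(F, s) = 5 - (F - 1*(-4))/2 = 5 - (F + 4)/2 = 5 - (4 + F)/2 = 5 + (-2 - F/2) = 3 - F/2)
l(j) = -3 + j
u(g, R) = 2/3 - R/12 (u(g, R) = 2/3 + ((-3 + (3 - R/2)) + g*0)/6 = 2/3 + (-R/2 + 0)/6 = 2/3 + (-R/2)/6 = 2/3 - R/12)
sqrt(u(y, 45) - 41784) = sqrt((2/3 - 1/12*45) - 41784) = sqrt((2/3 - 15/4) - 41784) = sqrt(-37/12 - 41784) = sqrt(-501445/12) = I*sqrt(1504335)/6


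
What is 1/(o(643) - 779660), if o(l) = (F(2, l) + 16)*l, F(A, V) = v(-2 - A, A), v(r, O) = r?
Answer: -1/771944 ≈ -1.2954e-6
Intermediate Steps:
F(A, V) = -2 - A
o(l) = 12*l (o(l) = ((-2 - 1*2) + 16)*l = ((-2 - 2) + 16)*l = (-4 + 16)*l = 12*l)
1/(o(643) - 779660) = 1/(12*643 - 779660) = 1/(7716 - 779660) = 1/(-771944) = -1/771944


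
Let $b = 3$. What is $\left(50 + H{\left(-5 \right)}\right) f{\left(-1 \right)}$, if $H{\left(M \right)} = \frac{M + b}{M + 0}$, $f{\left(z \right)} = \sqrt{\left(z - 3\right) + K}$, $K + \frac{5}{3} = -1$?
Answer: $\frac{168 i \sqrt{15}}{5} \approx 130.13 i$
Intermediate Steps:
$K = - \frac{8}{3}$ ($K = - \frac{5}{3} - 1 = - \frac{8}{3} \approx -2.6667$)
$f{\left(z \right)} = \sqrt{- \frac{17}{3} + z}$ ($f{\left(z \right)} = \sqrt{\left(z - 3\right) - \frac{8}{3}} = \sqrt{\left(-3 + z\right) - \frac{8}{3}} = \sqrt{- \frac{17}{3} + z}$)
$H{\left(M \right)} = \frac{3 + M}{M}$ ($H{\left(M \right)} = \frac{M + 3}{M + 0} = \frac{3 + M}{M}$)
$\left(50 + H{\left(-5 \right)}\right) f{\left(-1 \right)} = \left(50 + \frac{3 - 5}{-5}\right) \frac{\sqrt{-51 + 9 \left(-1\right)}}{3} = \left(50 - - \frac{2}{5}\right) \frac{\sqrt{-51 - 9}}{3} = \left(50 + \frac{2}{5}\right) \frac{\sqrt{-60}}{3} = \frac{252 \frac{2 i \sqrt{15}}{3}}{5} = \frac{168 i \sqrt{15}}{5}$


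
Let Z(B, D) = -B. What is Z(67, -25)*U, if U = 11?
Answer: -737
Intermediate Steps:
Z(67, -25)*U = -1*67*11 = -67*11 = -737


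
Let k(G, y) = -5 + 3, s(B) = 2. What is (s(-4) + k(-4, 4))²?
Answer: 0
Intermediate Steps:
k(G, y) = -2
(s(-4) + k(-4, 4))² = (2 - 2)² = 0² = 0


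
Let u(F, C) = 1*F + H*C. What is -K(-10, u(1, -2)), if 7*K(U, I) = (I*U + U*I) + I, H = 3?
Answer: -95/7 ≈ -13.571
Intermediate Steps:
u(F, C) = F + 3*C (u(F, C) = 1*F + 3*C = F + 3*C)
K(U, I) = I/7 + 2*I*U/7 (K(U, I) = ((I*U + U*I) + I)/7 = ((I*U + I*U) + I)/7 = (2*I*U + I)/7 = (I + 2*I*U)/7 = I/7 + 2*I*U/7)
-K(-10, u(1, -2)) = -(1 + 3*(-2))*(1 + 2*(-10))/7 = -(1 - 6)*(1 - 20)/7 = -(-5)*(-19)/7 = -1*95/7 = -95/7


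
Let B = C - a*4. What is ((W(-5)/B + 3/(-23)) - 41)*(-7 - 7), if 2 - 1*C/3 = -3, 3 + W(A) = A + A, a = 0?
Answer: 202846/345 ≈ 587.96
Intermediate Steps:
W(A) = -3 + 2*A (W(A) = -3 + (A + A) = -3 + 2*A)
C = 15 (C = 6 - 3*(-3) = 6 + 9 = 15)
B = 15 (B = 15 - 0*4 = 15 - 1*0 = 15 + 0 = 15)
((W(-5)/B + 3/(-23)) - 41)*(-7 - 7) = (((-3 + 2*(-5))/15 + 3/(-23)) - 41)*(-7 - 7) = (((-3 - 10)*(1/15) + 3*(-1/23)) - 41)*(-14) = ((-13*1/15 - 3/23) - 41)*(-14) = ((-13/15 - 3/23) - 41)*(-14) = (-344/345 - 41)*(-14) = -14489/345*(-14) = 202846/345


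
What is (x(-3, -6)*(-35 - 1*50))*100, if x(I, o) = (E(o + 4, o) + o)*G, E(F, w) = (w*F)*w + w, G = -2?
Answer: -1428000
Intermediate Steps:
E(F, w) = w + F*w² (E(F, w) = (F*w)*w + w = F*w² + w = w + F*w²)
x(I, o) = -2*o - 2*o*(1 + o*(4 + o)) (x(I, o) = (o*(1 + (o + 4)*o) + o)*(-2) = (o*(1 + (4 + o)*o) + o)*(-2) = (o*(1 + o*(4 + o)) + o)*(-2) = (o + o*(1 + o*(4 + o)))*(-2) = -2*o - 2*o*(1 + o*(4 + o)))
(x(-3, -6)*(-35 - 1*50))*100 = ((2*(-6)*(-2 - 1*(-6)*(4 - 6)))*(-35 - 1*50))*100 = ((2*(-6)*(-2 - 1*(-6)*(-2)))*(-35 - 50))*100 = ((2*(-6)*(-2 - 12))*(-85))*100 = ((2*(-6)*(-14))*(-85))*100 = (168*(-85))*100 = -14280*100 = -1428000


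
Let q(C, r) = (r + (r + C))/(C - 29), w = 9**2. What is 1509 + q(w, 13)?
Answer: 78575/52 ≈ 1511.1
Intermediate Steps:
w = 81
q(C, r) = (C + 2*r)/(-29 + C) (q(C, r) = (r + (C + r))/(-29 + C) = (C + 2*r)/(-29 + C))
1509 + q(w, 13) = 1509 + (81 + 2*13)/(-29 + 81) = 1509 + (81 + 26)/52 = 1509 + (1/52)*107 = 1509 + 107/52 = 78575/52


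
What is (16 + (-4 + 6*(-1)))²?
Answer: 36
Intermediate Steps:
(16 + (-4 + 6*(-1)))² = (16 + (-4 - 6))² = (16 - 10)² = 6² = 36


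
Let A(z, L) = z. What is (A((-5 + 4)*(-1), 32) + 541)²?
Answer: 293764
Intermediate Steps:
(A((-5 + 4)*(-1), 32) + 541)² = ((-5 + 4)*(-1) + 541)² = (-1*(-1) + 541)² = (1 + 541)² = 542² = 293764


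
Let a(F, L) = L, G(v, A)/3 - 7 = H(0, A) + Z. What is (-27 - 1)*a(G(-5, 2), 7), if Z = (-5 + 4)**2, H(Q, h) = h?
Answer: -196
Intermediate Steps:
Z = 1 (Z = (-1)**2 = 1)
G(v, A) = 24 + 3*A (G(v, A) = 21 + 3*(A + 1) = 21 + 3*(1 + A) = 21 + (3 + 3*A) = 24 + 3*A)
(-27 - 1)*a(G(-5, 2), 7) = (-27 - 1)*7 = -28*7 = -196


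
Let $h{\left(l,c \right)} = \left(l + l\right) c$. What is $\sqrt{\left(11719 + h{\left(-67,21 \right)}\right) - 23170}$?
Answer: $3 i \sqrt{1585} \approx 119.44 i$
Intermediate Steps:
$h{\left(l,c \right)} = 2 c l$ ($h{\left(l,c \right)} = 2 l c = 2 c l$)
$\sqrt{\left(11719 + h{\left(-67,21 \right)}\right) - 23170} = \sqrt{\left(11719 + 2 \cdot 21 \left(-67\right)\right) - 23170} = \sqrt{\left(11719 - 2814\right) - 23170} = \sqrt{8905 - 23170} = \sqrt{-14265} = 3 i \sqrt{1585}$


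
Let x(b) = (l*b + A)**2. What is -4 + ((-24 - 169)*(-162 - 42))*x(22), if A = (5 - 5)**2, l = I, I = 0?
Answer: -4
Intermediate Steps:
l = 0
A = 0 (A = 0**2 = 0)
x(b) = 0 (x(b) = (0*b + 0)**2 = (0 + 0)**2 = 0**2 = 0)
-4 + ((-24 - 169)*(-162 - 42))*x(22) = -4 + ((-24 - 169)*(-162 - 42))*0 = -4 - 193*(-204)*0 = -4 + 39372*0 = -4 + 0 = -4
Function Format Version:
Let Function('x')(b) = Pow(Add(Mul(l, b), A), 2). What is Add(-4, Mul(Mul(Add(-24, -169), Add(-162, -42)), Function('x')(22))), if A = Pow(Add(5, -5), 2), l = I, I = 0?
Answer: -4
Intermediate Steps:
l = 0
A = 0 (A = Pow(0, 2) = 0)
Function('x')(b) = 0 (Function('x')(b) = Pow(Add(Mul(0, b), 0), 2) = Pow(Add(0, 0), 2) = Pow(0, 2) = 0)
Add(-4, Mul(Mul(Add(-24, -169), Add(-162, -42)), Function('x')(22))) = Add(-4, Mul(Mul(Add(-24, -169), Add(-162, -42)), 0)) = Add(-4, Mul(Mul(-193, -204), 0)) = Add(-4, Mul(39372, 0)) = Add(-4, 0) = -4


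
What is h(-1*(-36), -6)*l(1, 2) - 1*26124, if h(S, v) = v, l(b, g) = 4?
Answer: -26148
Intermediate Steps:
h(-1*(-36), -6)*l(1, 2) - 1*26124 = -6*4 - 1*26124 = -24 - 26124 = -26148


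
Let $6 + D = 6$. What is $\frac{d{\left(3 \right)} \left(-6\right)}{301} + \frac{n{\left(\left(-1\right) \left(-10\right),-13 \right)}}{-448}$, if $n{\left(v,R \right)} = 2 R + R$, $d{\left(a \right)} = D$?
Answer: $\frac{39}{448} \approx 0.087054$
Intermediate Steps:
$D = 0$ ($D = -6 + 6 = 0$)
$d{\left(a \right)} = 0$
$n{\left(v,R \right)} = 3 R$
$\frac{d{\left(3 \right)} \left(-6\right)}{301} + \frac{n{\left(\left(-1\right) \left(-10\right),-13 \right)}}{-448} = \frac{0 \left(-6\right)}{301} + \frac{3 \left(-13\right)}{-448} = 0 \cdot \frac{1}{301} - - \frac{39}{448} = 0 + \frac{39}{448} = \frac{39}{448}$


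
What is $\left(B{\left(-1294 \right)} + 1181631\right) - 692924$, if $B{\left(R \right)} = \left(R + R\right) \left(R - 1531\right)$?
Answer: $7799807$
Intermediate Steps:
$B{\left(R \right)} = 2 R \left(-1531 + R\right)$
$\left(B{\left(-1294 \right)} + 1181631\right) - 692924 = \left(2 \left(-1294\right) \left(-1531 - 1294\right) + 1181631\right) - 692924 = \left(2 \left(-1294\right) \left(-2825\right) + 1181631\right) - 692924 = \left(7311100 + 1181631\right) - 692924 = 8492731 - 692924 = 7799807$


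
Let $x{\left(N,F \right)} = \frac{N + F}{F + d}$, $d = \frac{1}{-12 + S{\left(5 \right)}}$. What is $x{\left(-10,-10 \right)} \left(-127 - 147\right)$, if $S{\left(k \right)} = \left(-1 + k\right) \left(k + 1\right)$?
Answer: $- \frac{65760}{119} \approx -552.61$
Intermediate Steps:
$S{\left(k \right)} = \left(1 + k\right) \left(-1 + k\right)$ ($S{\left(k \right)} = \left(-1 + k\right) \left(1 + k\right) = \left(1 + k\right) \left(-1 + k\right)$)
$d = \frac{1}{12}$ ($d = \frac{1}{-12 - \left(1 - 5^{2}\right)} = \frac{1}{-12 + \left(-1 + 25\right)} = \frac{1}{-12 + 24} = \frac{1}{12} \approx 0.083333$)
$x{\left(N,F \right)} = \frac{F + N}{\frac{1}{12} + F}$ ($x{\left(N,F \right)} = \frac{N + F}{F + \frac{1}{12}} = \frac{F + N}{\frac{1}{12} + F}$)
$x{\left(-10,-10 \right)} \left(-127 - 147\right) = \frac{12 \left(-10 - 10\right)}{1 + 12 \left(-10\right)} \left(-127 - 147\right) = 12 \frac{1}{1 - 120} \left(-20\right) \left(-274\right) = 12 \frac{1}{-119} \left(-20\right) \left(-274\right) = 12 \left(- \frac{1}{119}\right) \left(-20\right) \left(-274\right) = \frac{240}{119} \left(-274\right) = - \frac{65760}{119}$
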